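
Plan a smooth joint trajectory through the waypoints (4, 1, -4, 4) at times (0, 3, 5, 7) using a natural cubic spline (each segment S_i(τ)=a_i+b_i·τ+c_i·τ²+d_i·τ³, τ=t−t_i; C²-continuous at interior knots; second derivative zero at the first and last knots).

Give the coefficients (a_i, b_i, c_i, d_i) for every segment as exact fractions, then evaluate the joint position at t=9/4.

Δ: Δ0=-1, Δ1=-5/2, Δ2=4
row 1: diag=10, rhs=-9; c'=1/5, d'=-9/10
row 2: denom=8−2·1/5=38/5; d'=(39−2·-9/10)/(38/5)=102/19
back: M2=102/19
back: M1=-9/10−1/5·102/19=-75/38
M: M0=0, M1=-75/38, M2=102/19, M3=0
seg 0: a=4, c=M0/2=0, d=(M1−M0)/(6·3)=-25/228, b=Δ0−h0·(2M0+M1)/6=-1/76
seg 1: a=1, c=M1/2=-75/76, d=(M2−M1)/(6·2)=93/152, b=Δ1−h1·(2M1+M2)/6=-113/38
seg 2: a=-4, c=M2/2=51/19, d=(M3−M2)/(6·2)=-17/38, b=Δ2−h2·(2M2+M3)/6=8/19
t_q=9/4 → seg 0, τ=9/4; S=4+-1/76·τ+0·τ²+-25/228·τ³=13237/4864

  seg 0: a=4 b=-1/76 c=0 d=-25/228
  seg 1: a=1 b=-113/38 c=-75/76 d=93/152
  seg 2: a=-4 b=8/19 c=51/19 d=-17/38
S(9/4) = 13237/4864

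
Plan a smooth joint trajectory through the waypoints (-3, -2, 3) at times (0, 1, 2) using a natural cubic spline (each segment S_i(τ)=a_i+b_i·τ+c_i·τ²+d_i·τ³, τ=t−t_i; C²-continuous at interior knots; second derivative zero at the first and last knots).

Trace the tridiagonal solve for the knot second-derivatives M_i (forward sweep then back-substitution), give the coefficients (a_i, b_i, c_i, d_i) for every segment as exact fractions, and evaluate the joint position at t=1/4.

Δ: Δ0=1, Δ1=5
row 1: diag=4, rhs=24; c'=1/4, d'=6
back: M1=6
M: M0=0, M1=6, M2=0
seg 0: a=-3, c=M0/2=0, d=(M1−M0)/(6·1)=1, b=Δ0−h0·(2M0+M1)/6=0
seg 1: a=-2, c=M1/2=3, d=(M2−M1)/(6·1)=-1, b=Δ1−h1·(2M1+M2)/6=3
t_q=1/4 → seg 0, τ=1/4; S=-3+0·τ+0·τ²+1·τ³=-191/64

  seg 0: a=-3 b=0 c=0 d=1
  seg 1: a=-2 b=3 c=3 d=-1
S(1/4) = -191/64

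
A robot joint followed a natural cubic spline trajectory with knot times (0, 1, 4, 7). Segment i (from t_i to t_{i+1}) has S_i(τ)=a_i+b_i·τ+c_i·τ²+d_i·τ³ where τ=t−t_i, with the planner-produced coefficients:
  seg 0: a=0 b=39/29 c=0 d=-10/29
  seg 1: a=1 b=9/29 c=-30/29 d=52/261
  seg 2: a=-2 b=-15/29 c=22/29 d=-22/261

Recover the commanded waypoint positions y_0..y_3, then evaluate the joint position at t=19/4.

y_0 = S_0(0) = a_0 = 0
y_1 = S_1(0) = a_1 = 1
y_2 = S_2(0) = a_2 = -2
y_3 = S_2(3) = 1
t_q=19/4 is in segment 2 (τ=3/4); S_2(τ)=-1853/928

y_0=0 y_1=1 y_2=-2 y_3=1
S(19/4) = -1853/928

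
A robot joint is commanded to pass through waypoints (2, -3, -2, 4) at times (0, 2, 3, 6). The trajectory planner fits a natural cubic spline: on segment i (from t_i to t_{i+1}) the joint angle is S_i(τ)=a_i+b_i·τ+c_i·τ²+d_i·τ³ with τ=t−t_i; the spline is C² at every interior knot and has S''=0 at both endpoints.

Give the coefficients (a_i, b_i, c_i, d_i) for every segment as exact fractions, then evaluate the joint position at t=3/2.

Δ: Δ0=-5/2, Δ1=1, Δ2=2
row 1: diag=6, rhs=21; c'=1/6, d'=7/2
row 2: denom=8−1·1/6=47/6; d'=(6−1·7/2)/(47/6)=15/47
back: M2=15/47
back: M1=7/2−1/6·15/47=162/47
M: M0=0, M1=162/47, M2=15/47, M3=0
seg 0: a=2, c=M0/2=0, d=(M1−M0)/(6·2)=27/94, b=Δ0−h0·(2M0+M1)/6=-343/94
seg 1: a=-3, c=M1/2=81/47, d=(M2−M1)/(6·1)=-49/94, b=Δ1−h1·(2M1+M2)/6=-19/94
seg 2: a=-2, c=M2/2=15/94, d=(M3−M2)/(6·3)=-5/282, b=Δ2−h2·(2M2+M3)/6=79/47
t_q=3/2 → seg 0, τ=3/2; S=2+-343/94·τ+0·τ²+27/94·τ³=-1883/752

  seg 0: a=2 b=-343/94 c=0 d=27/94
  seg 1: a=-3 b=-19/94 c=81/47 d=-49/94
  seg 2: a=-2 b=79/47 c=15/94 d=-5/282
S(3/2) = -1883/752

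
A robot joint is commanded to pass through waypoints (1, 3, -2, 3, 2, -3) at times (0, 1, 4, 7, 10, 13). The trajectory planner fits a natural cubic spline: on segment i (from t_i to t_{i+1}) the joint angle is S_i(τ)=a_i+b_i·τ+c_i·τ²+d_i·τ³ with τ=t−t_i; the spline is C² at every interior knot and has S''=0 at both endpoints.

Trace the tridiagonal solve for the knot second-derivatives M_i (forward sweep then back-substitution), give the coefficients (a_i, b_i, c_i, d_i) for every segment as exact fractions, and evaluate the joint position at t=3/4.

Δ: Δ0=2, Δ1=-5/3, Δ2=5/3, Δ3=-1/3, Δ4=-5/3
row 1: diag=8, rhs=-22; c'=3/8, d'=-11/4
row 2: denom=12−3·3/8=87/8; d'=(20−3·-11/4)/(87/8)=226/87
row 3: denom=12−3·8/29=324/29; d'=(-12−3·226/87)/(324/29)=-287/162
row 4: denom=12−3·29/108=403/36; d'=(-8−3·-287/162)/(403/36)=-290/1209
back: M4=-290/1209
back: M3=-287/162−29/108·-290/1209=-688/403
back: M2=226/87−8/29·-688/403=3710/1209
back: M1=-11/4−3/8·3710/1209=-1572/403
M: M0=0, M1=-1572/403, M2=3710/1209, M3=-688/403, M4=-290/1209, M5=0
seg 0: a=1, c=M0/2=0, d=(M1−M0)/(6·1)=-262/403, b=Δ0−h0·(2M0+M1)/6=1068/403
seg 1: a=3, c=M1/2=-786/403, d=(M2−M1)/(6·3)=4213/10881, b=Δ1−h1·(2M1+M2)/6=282/403
seg 2: a=-2, c=M2/2=1855/1209, d=(M3−M2)/(6·3)=-2887/10881, b=Δ2−h2·(2M2+M3)/6=-17/31
seg 3: a=3, c=M3/2=-344/403, d=(M4−M3)/(6·3)=887/10881, b=Δ3−h3·(2M3+M4)/6=602/403
seg 4: a=2, c=M4/2=-145/1209, d=(M5−M4)/(6·3)=145/10881, b=Δ4−h4·(2M4+M5)/6=-575/403
t_q=3/4 → seg 0, τ=3/4; S=1+1068/403·τ+0·τ²+-262/403·τ³=34991/12896

  seg 0: a=1 b=1068/403 c=0 d=-262/403
  seg 1: a=3 b=282/403 c=-786/403 d=4213/10881
  seg 2: a=-2 b=-17/31 c=1855/1209 d=-2887/10881
  seg 3: a=3 b=602/403 c=-344/403 d=887/10881
  seg 4: a=2 b=-575/403 c=-145/1209 d=145/10881
S(3/4) = 34991/12896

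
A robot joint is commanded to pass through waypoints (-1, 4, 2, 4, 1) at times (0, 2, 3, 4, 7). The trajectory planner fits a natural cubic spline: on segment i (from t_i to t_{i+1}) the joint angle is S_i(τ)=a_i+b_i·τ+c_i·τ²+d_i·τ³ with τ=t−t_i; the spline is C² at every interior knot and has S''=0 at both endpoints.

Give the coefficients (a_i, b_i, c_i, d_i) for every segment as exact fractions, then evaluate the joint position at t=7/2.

  seg 0: a=-1 b=397/89 c=0 d=-349/712
  seg 1: a=4 b=-253/178 c=-1047/356 d=841/356
  seg 2: a=2 b=-77/356 c=369/89 d=-687/356
  seg 3: a=4 b=407/178 c=-585/356 d=65/356
S(7/2) = 7653/2848

Δ: Δ0=5/2, Δ1=-2, Δ2=2, Δ3=-1
row 1: diag=6, rhs=-27; c'=1/6, d'=-9/2
row 2: denom=4−1·1/6=23/6; d'=(24−1·-9/2)/(23/6)=171/23
row 3: denom=8−1·6/23=178/23; d'=(-18−1·171/23)/(178/23)=-585/178
back: M3=-585/178
back: M2=171/23−6/23·-585/178=738/89
back: M1=-9/2−1/6·738/89=-1047/178
M: M0=0, M1=-1047/178, M2=738/89, M3=-585/178, M4=0
seg 0: a=-1, c=M0/2=0, d=(M1−M0)/(6·2)=-349/712, b=Δ0−h0·(2M0+M1)/6=397/89
seg 1: a=4, c=M1/2=-1047/356, d=(M2−M1)/(6·1)=841/356, b=Δ1−h1·(2M1+M2)/6=-253/178
seg 2: a=2, c=M2/2=369/89, d=(M3−M2)/(6·1)=-687/356, b=Δ2−h2·(2M2+M3)/6=-77/356
seg 3: a=4, c=M3/2=-585/356, d=(M4−M3)/(6·3)=65/356, b=Δ3−h3·(2M3+M4)/6=407/178
t_q=7/2 → seg 2, τ=1/2; S=2+-77/356·τ+369/89·τ²+-687/356·τ³=7653/2848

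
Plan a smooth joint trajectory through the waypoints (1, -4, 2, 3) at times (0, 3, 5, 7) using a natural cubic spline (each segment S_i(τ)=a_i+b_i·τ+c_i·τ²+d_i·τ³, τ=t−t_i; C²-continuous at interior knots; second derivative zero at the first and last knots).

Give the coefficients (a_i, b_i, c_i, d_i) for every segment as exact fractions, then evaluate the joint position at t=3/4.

  seg 0: a=1 b=-761/228 c=0 d=127/684
  seg 1: a=-4 b=191/114 c=127/76 d=-115/228
  seg 2: a=2 b=263/114 c=-103/76 d=103/456
S(3/4) = -6931/4864

Δ: Δ0=-5/3, Δ1=3, Δ2=1/2
row 1: diag=10, rhs=28; c'=1/5, d'=14/5
row 2: denom=8−2·1/5=38/5; d'=(-15−2·14/5)/(38/5)=-103/38
back: M2=-103/38
back: M1=14/5−1/5·-103/38=127/38
M: M0=0, M1=127/38, M2=-103/38, M3=0
seg 0: a=1, c=M0/2=0, d=(M1−M0)/(6·3)=127/684, b=Δ0−h0·(2M0+M1)/6=-761/228
seg 1: a=-4, c=M1/2=127/76, d=(M2−M1)/(6·2)=-115/228, b=Δ1−h1·(2M1+M2)/6=191/114
seg 2: a=2, c=M2/2=-103/76, d=(M3−M2)/(6·2)=103/456, b=Δ2−h2·(2M2+M3)/6=263/114
t_q=3/4 → seg 0, τ=3/4; S=1+-761/228·τ+0·τ²+127/684·τ³=-6931/4864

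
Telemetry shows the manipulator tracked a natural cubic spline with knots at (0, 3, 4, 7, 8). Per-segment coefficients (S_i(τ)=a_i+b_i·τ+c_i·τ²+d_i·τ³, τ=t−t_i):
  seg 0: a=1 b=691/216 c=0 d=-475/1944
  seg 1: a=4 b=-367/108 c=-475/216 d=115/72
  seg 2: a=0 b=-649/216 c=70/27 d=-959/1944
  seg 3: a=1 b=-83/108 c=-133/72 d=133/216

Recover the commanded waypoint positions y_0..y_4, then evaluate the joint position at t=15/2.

y_0=1 y_1=4 y_2=0 y_3=1 y_4=-1
S(15/2) = 133/576

y_0 = S_0(0) = a_0 = 1
y_1 = S_1(0) = a_1 = 4
y_2 = S_2(0) = a_2 = 0
y_3 = S_3(0) = a_3 = 1
y_4 = S_3(1) = -1
t_q=15/2 is in segment 3 (τ=1/2); S_3(τ)=133/576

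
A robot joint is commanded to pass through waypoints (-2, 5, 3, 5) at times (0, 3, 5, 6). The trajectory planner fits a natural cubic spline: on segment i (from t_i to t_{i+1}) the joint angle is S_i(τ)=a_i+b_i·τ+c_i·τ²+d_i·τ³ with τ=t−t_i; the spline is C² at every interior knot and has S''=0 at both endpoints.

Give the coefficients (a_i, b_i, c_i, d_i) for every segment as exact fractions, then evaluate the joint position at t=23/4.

  seg 0: a=-2 b=313/84 c=0 d=-13/84
  seg 1: a=5 b=-19/42 c=-39/28 d=47/84
  seg 2: a=3 b=29/42 c=55/28 d=-55/84
S(23/4) = 7789/1792

Δ: Δ0=7/3, Δ1=-1, Δ2=2
row 1: diag=10, rhs=-20; c'=1/5, d'=-2
row 2: denom=6−2·1/5=28/5; d'=(18−2·-2)/(28/5)=55/14
back: M2=55/14
back: M1=-2−1/5·55/14=-39/14
M: M0=0, M1=-39/14, M2=55/14, M3=0
seg 0: a=-2, c=M0/2=0, d=(M1−M0)/(6·3)=-13/84, b=Δ0−h0·(2M0+M1)/6=313/84
seg 1: a=5, c=M1/2=-39/28, d=(M2−M1)/(6·2)=47/84, b=Δ1−h1·(2M1+M2)/6=-19/42
seg 2: a=3, c=M2/2=55/28, d=(M3−M2)/(6·1)=-55/84, b=Δ2−h2·(2M2+M3)/6=29/42
t_q=23/4 → seg 2, τ=3/4; S=3+29/42·τ+55/28·τ²+-55/84·τ³=7789/1792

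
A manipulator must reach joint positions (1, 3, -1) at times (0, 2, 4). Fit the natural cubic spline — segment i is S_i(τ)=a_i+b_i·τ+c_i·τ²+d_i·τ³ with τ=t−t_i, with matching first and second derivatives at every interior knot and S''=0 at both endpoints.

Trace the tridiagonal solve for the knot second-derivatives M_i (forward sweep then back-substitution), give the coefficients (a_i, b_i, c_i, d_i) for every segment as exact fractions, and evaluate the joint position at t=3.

Δ: Δ0=1, Δ1=-2
row 1: diag=8, rhs=-18; c'=1/4, d'=-9/4
back: M1=-9/4
M: M0=0, M1=-9/4, M2=0
seg 0: a=1, c=M0/2=0, d=(M1−M0)/(6·2)=-3/16, b=Δ0−h0·(2M0+M1)/6=7/4
seg 1: a=3, c=M1/2=-9/8, d=(M2−M1)/(6·2)=3/16, b=Δ1−h1·(2M1+M2)/6=-1/2
t_q=3 → seg 1, τ=1; S=3+-1/2·τ+-9/8·τ²+3/16·τ³=25/16

  seg 0: a=1 b=7/4 c=0 d=-3/16
  seg 1: a=3 b=-1/2 c=-9/8 d=3/16
S(3) = 25/16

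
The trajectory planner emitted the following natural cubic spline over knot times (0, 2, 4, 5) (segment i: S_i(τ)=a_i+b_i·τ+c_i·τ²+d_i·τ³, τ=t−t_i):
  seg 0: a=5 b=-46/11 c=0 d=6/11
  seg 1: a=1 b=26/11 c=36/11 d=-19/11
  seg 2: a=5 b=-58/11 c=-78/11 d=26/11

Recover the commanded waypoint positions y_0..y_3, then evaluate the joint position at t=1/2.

y_0=5 y_1=1 y_2=5 y_3=-5
S(1/2) = 131/44

y_0 = S_0(0) = a_0 = 5
y_1 = S_1(0) = a_1 = 1
y_2 = S_2(0) = a_2 = 5
y_3 = S_2(1) = -5
t_q=1/2 is in segment 0 (τ=1/2); S_0(τ)=131/44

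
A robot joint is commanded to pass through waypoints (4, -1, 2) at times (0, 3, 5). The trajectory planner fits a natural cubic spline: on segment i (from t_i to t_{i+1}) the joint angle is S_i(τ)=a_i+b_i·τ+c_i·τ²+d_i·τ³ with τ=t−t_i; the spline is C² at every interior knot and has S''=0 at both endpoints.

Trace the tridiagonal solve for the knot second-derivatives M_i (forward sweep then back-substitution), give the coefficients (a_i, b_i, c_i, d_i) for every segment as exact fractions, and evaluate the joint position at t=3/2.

Δ: Δ0=-5/3, Δ1=3/2
row 1: diag=10, rhs=19; c'=1/5, d'=19/10
back: M1=19/10
M: M0=0, M1=19/10, M2=0
seg 0: a=4, c=M0/2=0, d=(M1−M0)/(6·3)=19/180, b=Δ0−h0·(2M0+M1)/6=-157/60
seg 1: a=-1, c=M1/2=19/20, d=(M2−M1)/(6·2)=-19/120, b=Δ1−h1·(2M1+M2)/6=7/30
t_q=3/2 → seg 0, τ=3/2; S=4+-157/60·τ+0·τ²+19/180·τ³=69/160

  seg 0: a=4 b=-157/60 c=0 d=19/180
  seg 1: a=-1 b=7/30 c=19/20 d=-19/120
S(3/2) = 69/160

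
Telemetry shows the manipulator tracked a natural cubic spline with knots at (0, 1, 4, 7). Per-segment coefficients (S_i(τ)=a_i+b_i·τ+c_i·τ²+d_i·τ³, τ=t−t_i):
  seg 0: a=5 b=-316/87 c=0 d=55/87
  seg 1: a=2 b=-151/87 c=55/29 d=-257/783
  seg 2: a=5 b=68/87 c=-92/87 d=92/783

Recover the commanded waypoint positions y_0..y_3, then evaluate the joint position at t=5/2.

y_0 = S_0(0) = a_0 = 5
y_1 = S_1(0) = a_1 = 2
y_2 = S_2(0) = a_2 = 5
y_3 = S_2(3) = 1
t_q=5/2 is in segment 1 (τ=3/2); S_1(τ)=593/232

y_0=5 y_1=2 y_2=5 y_3=1
S(5/2) = 593/232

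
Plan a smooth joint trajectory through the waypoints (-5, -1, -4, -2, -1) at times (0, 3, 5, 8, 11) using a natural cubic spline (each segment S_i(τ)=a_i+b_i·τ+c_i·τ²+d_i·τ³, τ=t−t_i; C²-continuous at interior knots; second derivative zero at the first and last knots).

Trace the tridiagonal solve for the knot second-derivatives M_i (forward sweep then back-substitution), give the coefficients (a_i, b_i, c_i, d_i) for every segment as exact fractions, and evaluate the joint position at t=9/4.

  seg 0: a=-5 b=1681/708 c=0 d=-737/6372
  seg 1: a=-1 b=-265/354 c=-737/708 d=157/472
  seg 2: a=-4 b=-163/177 c=169/177 d=-226/1593
  seg 3: a=-2 b=173/177 c=-19/59 d=19/531
S(9/4) = -14731/15104

Δ: Δ0=4/3, Δ1=-3/2, Δ2=2/3, Δ3=1/3
row 1: diag=10, rhs=-17; c'=1/5, d'=-17/10
row 2: denom=10−2·1/5=48/5; d'=(13−2·-17/10)/(48/5)=41/24
row 3: denom=12−3·5/16=177/16; d'=(-2−3·41/24)/(177/16)=-38/59
back: M3=-38/59
back: M2=41/24−5/16·-38/59=338/177
back: M1=-17/10−1/5·338/177=-737/354
M: M0=0, M1=-737/354, M2=338/177, M3=-38/59, M4=0
seg 0: a=-5, c=M0/2=0, d=(M1−M0)/(6·3)=-737/6372, b=Δ0−h0·(2M0+M1)/6=1681/708
seg 1: a=-1, c=M1/2=-737/708, d=(M2−M1)/(6·2)=157/472, b=Δ1−h1·(2M1+M2)/6=-265/354
seg 2: a=-4, c=M2/2=169/177, d=(M3−M2)/(6·3)=-226/1593, b=Δ2−h2·(2M2+M3)/6=-163/177
seg 3: a=-2, c=M3/2=-19/59, d=(M4−M3)/(6·3)=19/531, b=Δ3−h3·(2M3+M4)/6=173/177
t_q=9/4 → seg 0, τ=9/4; S=-5+1681/708·τ+0·τ²+-737/6372·τ³=-14731/15104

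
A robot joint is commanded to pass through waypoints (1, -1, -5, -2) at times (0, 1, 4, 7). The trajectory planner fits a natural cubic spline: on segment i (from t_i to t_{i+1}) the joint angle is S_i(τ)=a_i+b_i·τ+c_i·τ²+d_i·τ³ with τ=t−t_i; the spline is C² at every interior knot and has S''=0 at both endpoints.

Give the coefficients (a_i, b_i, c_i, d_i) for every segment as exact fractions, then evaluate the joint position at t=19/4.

Δ: Δ0=-2, Δ1=-4/3, Δ2=1
row 1: diag=8, rhs=4; c'=3/8, d'=1/2
row 2: denom=12−3·3/8=87/8; d'=(14−3·1/2)/(87/8)=100/87
back: M2=100/87
back: M1=1/2−3/8·100/87=2/29
M: M0=0, M1=2/29, M2=100/87, M3=0
seg 0: a=1, c=M0/2=0, d=(M1−M0)/(6·1)=1/87, b=Δ0−h0·(2M0+M1)/6=-175/87
seg 1: a=-1, c=M1/2=1/29, d=(M2−M1)/(6·3)=47/783, b=Δ1−h1·(2M1+M2)/6=-172/87
seg 2: a=-5, c=M2/2=50/87, d=(M3−M2)/(6·3)=-50/783, b=Δ2−h2·(2M2+M3)/6=-13/87
t_q=19/4 → seg 2, τ=3/4; S=-5+-13/87·τ+50/87·τ²+-50/783·τ³=-4469/928

  seg 0: a=1 b=-175/87 c=0 d=1/87
  seg 1: a=-1 b=-172/87 c=1/29 d=47/783
  seg 2: a=-5 b=-13/87 c=50/87 d=-50/783
S(19/4) = -4469/928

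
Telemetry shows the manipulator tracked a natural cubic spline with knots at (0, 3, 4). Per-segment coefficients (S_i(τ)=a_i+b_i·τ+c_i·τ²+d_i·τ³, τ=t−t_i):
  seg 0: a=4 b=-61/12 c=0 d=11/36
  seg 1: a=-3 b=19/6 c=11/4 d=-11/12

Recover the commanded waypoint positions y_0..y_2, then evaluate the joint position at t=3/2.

y_0 = S_0(0) = a_0 = 4
y_1 = S_1(0) = a_1 = -3
y_2 = S_1(1) = 2
t_q=3/2 is in segment 0 (τ=3/2); S_0(τ)=-83/32

y_0=4 y_1=-3 y_2=2
S(3/2) = -83/32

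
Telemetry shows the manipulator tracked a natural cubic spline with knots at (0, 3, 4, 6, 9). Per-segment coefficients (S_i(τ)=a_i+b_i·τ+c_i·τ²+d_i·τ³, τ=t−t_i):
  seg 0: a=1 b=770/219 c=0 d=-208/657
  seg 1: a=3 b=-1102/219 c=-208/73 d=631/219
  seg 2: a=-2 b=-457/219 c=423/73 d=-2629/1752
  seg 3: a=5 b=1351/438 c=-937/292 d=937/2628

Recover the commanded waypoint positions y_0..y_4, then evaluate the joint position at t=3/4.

y_0=1 y_1=3 y_2=-2 y_3=5 y_4=-5
S(3/4) = 1023/292

y_0 = S_0(0) = a_0 = 1
y_1 = S_1(0) = a_1 = 3
y_2 = S_2(0) = a_2 = -2
y_3 = S_3(0) = a_3 = 5
y_4 = S_3(3) = -5
t_q=3/4 is in segment 0 (τ=3/4); S_0(τ)=1023/292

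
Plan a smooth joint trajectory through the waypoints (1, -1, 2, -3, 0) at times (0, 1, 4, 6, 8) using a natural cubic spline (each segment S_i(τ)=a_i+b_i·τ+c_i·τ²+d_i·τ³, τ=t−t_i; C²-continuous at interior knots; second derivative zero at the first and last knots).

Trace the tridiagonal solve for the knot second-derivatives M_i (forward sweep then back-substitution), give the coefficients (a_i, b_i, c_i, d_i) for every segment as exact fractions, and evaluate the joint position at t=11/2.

Δ: Δ0=-2, Δ1=1, Δ2=-5/2, Δ3=3/2
row 1: diag=8, rhs=18; c'=3/8, d'=9/4
row 2: denom=10−3·3/8=71/8; d'=(-21−3·9/4)/(71/8)=-222/71
row 3: denom=8−2·16/71=536/71; d'=(24−2·-222/71)/(536/71)=537/134
back: M3=537/134
back: M2=-222/71−16/71·537/134=-270/67
back: M1=9/4−3/8·-270/67=252/67
M: M0=0, M1=252/67, M2=-270/67, M3=537/134, M4=0
seg 0: a=1, c=M0/2=0, d=(M1−M0)/(6·1)=42/67, b=Δ0−h0·(2M0+M1)/6=-176/67
seg 1: a=-1, c=M1/2=126/67, d=(M2−M1)/(6·3)=-29/67, b=Δ1−h1·(2M1+M2)/6=-50/67
seg 2: a=2, c=M2/2=-135/67, d=(M3−M2)/(6·2)=359/536, b=Δ2−h2·(2M2+M3)/6=-77/67
seg 3: a=-3, c=M3/2=537/268, d=(M4−M3)/(6·2)=-179/536, b=Δ3−h3·(2M3+M4)/6=-157/134
t_q=11/2 → seg 2, τ=3/2; S=2+-77/67·τ+-135/67·τ²+359/536·τ³=-8563/4288

  seg 0: a=1 b=-176/67 c=0 d=42/67
  seg 1: a=-1 b=-50/67 c=126/67 d=-29/67
  seg 2: a=2 b=-77/67 c=-135/67 d=359/536
  seg 3: a=-3 b=-157/134 c=537/268 d=-179/536
S(11/2) = -8563/4288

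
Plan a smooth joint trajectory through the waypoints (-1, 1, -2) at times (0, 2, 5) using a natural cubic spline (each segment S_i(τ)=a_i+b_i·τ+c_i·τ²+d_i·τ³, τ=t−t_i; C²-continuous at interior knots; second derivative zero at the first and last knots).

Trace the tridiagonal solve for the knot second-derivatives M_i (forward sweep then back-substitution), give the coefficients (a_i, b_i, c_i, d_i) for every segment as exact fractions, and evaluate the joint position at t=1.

  seg 0: a=-1 b=7/5 c=0 d=-1/10
  seg 1: a=1 b=1/5 c=-3/5 d=1/15
S(1) = 3/10

Δ: Δ0=1, Δ1=-1
row 1: diag=10, rhs=-12; c'=3/10, d'=-6/5
back: M1=-6/5
M: M0=0, M1=-6/5, M2=0
seg 0: a=-1, c=M0/2=0, d=(M1−M0)/(6·2)=-1/10, b=Δ0−h0·(2M0+M1)/6=7/5
seg 1: a=1, c=M1/2=-3/5, d=(M2−M1)/(6·3)=1/15, b=Δ1−h1·(2M1+M2)/6=1/5
t_q=1 → seg 0, τ=1; S=-1+7/5·τ+0·τ²+-1/10·τ³=3/10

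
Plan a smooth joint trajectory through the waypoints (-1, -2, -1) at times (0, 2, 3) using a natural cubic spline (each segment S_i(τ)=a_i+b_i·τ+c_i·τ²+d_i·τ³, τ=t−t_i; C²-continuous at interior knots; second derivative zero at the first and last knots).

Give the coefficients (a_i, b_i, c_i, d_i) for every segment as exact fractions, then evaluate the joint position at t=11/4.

  seg 0: a=-1 b=-1 c=0 d=1/8
  seg 1: a=-2 b=1/2 c=3/4 d=-1/4
S(11/4) = -335/256

Δ: Δ0=-1/2, Δ1=1
row 1: diag=6, rhs=9; c'=1/6, d'=3/2
back: M1=3/2
M: M0=0, M1=3/2, M2=0
seg 0: a=-1, c=M0/2=0, d=(M1−M0)/(6·2)=1/8, b=Δ0−h0·(2M0+M1)/6=-1
seg 1: a=-2, c=M1/2=3/4, d=(M2−M1)/(6·1)=-1/4, b=Δ1−h1·(2M1+M2)/6=1/2
t_q=11/4 → seg 1, τ=3/4; S=-2+1/2·τ+3/4·τ²+-1/4·τ³=-335/256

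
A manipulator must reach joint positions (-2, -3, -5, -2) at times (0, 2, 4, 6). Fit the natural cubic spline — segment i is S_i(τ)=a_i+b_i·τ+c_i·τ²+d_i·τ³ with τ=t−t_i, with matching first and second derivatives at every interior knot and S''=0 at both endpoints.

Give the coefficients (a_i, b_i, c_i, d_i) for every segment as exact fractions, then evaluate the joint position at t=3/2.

Δ: Δ0=-1/2, Δ1=-1, Δ2=3/2
row 1: diag=8, rhs=-3; c'=1/4, d'=-3/8
row 2: denom=8−2·1/4=15/2; d'=(15−2·-3/8)/(15/2)=21/10
back: M2=21/10
back: M1=-3/8−1/4·21/10=-9/10
M: M0=0, M1=-9/10, M2=21/10, M3=0
seg 0: a=-2, c=M0/2=0, d=(M1−M0)/(6·2)=-3/40, b=Δ0−h0·(2M0+M1)/6=-1/5
seg 1: a=-3, c=M1/2=-9/20, d=(M2−M1)/(6·2)=1/4, b=Δ1−h1·(2M1+M2)/6=-11/10
seg 2: a=-5, c=M2/2=21/20, d=(M3−M2)/(6·2)=-7/40, b=Δ2−h2·(2M2+M3)/6=1/10
t_q=3/2 → seg 0, τ=3/2; S=-2+-1/5·τ+0·τ²+-3/40·τ³=-817/320

  seg 0: a=-2 b=-1/5 c=0 d=-3/40
  seg 1: a=-3 b=-11/10 c=-9/20 d=1/4
  seg 2: a=-5 b=1/10 c=21/20 d=-7/40
S(3/2) = -817/320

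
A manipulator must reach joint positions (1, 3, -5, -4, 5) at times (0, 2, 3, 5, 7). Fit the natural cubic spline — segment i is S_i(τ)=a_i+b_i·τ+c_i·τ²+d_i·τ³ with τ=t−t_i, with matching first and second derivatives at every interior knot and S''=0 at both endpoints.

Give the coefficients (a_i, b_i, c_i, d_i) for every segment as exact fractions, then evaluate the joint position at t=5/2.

Δ: Δ0=1, Δ1=-8, Δ2=1/2, Δ3=9/2
row 1: diag=6, rhs=-54; c'=1/6, d'=-9
row 2: denom=6−1·1/6=35/6; d'=(51−1·-9)/(35/6)=72/7
row 3: denom=8−2·12/35=256/35; d'=(24−2·72/7)/(256/35)=15/32
back: M3=15/32
back: M2=72/7−12/35·15/32=81/8
back: M1=-9−1/6·81/8=-171/16
M: M0=0, M1=-171/16, M2=81/8, M3=15/32, M4=0
seg 0: a=1, c=M0/2=0, d=(M1−M0)/(6·2)=-57/64, b=Δ0−h0·(2M0+M1)/6=73/16
seg 1: a=3, c=M1/2=-171/32, d=(M2−M1)/(6·1)=111/32, b=Δ1−h1·(2M1+M2)/6=-49/8
seg 2: a=-5, c=M2/2=81/16, d=(M3−M2)/(6·2)=-103/128, b=Δ2−h2·(2M2+M3)/6=-205/32
seg 3: a=-4, c=M3/2=15/64, d=(M4−M3)/(6·2)=-5/128, b=Δ3−h3·(2M3+M4)/6=67/16
t_q=5/2 → seg 1, τ=1/2; S=3+-49/8·τ+-171/32·τ²+111/32·τ³=-247/256

  seg 0: a=1 b=73/16 c=0 d=-57/64
  seg 1: a=3 b=-49/8 c=-171/32 d=111/32
  seg 2: a=-5 b=-205/32 c=81/16 d=-103/128
  seg 3: a=-4 b=67/16 c=15/64 d=-5/128
S(5/2) = -247/256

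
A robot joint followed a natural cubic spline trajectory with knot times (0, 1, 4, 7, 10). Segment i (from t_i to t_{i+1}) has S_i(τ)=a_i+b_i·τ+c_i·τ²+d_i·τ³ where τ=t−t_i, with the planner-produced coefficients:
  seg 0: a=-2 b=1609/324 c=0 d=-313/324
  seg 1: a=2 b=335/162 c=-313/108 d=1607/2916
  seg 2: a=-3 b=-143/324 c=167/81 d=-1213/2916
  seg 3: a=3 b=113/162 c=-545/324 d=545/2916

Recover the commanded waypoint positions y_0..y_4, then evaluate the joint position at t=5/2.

y_0 = S_0(0) = a_0 = -2
y_1 = S_1(0) = a_1 = 2
y_2 = S_2(0) = a_2 = -3
y_3 = S_3(0) = a_3 = 3
y_4 = S_3(3) = -5
t_q=5/2 is in segment 1 (τ=3/2); S_1(τ)=127/288

y_0=-2 y_1=2 y_2=-3 y_3=3 y_4=-5
S(5/2) = 127/288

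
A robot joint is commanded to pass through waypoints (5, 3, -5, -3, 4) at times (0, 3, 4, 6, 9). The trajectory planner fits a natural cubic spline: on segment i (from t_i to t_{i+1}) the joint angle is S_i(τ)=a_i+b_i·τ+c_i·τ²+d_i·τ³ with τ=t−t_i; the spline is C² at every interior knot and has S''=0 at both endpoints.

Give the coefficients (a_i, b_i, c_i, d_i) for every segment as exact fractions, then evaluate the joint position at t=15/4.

Δ: Δ0=-2/3, Δ1=-8, Δ2=1, Δ3=7/3
row 1: diag=8, rhs=-44; c'=1/8, d'=-11/2
row 2: denom=6−1·1/8=47/8; d'=(54−1·-11/2)/(47/8)=476/47
row 3: denom=10−2·16/47=438/47; d'=(8−2·476/47)/(438/47)=-96/73
back: M3=-96/73
back: M2=476/47−16/47·-96/73=772/73
back: M1=-11/2−1/8·772/73=-498/73
M: M0=0, M1=-498/73, M2=772/73, M3=-96/73, M4=0
seg 0: a=5, c=M0/2=0, d=(M1−M0)/(6·3)=-83/219, b=Δ0−h0·(2M0+M1)/6=601/219
seg 1: a=3, c=M1/2=-249/73, d=(M2−M1)/(6·1)=635/219, b=Δ1−h1·(2M1+M2)/6=-1640/219
seg 2: a=-5, c=M2/2=386/73, d=(M3−M2)/(6·2)=-217/219, b=Δ2−h2·(2M2+M3)/6=-1229/219
seg 3: a=-3, c=M3/2=-48/73, d=(M4−M3)/(6·3)=16/219, b=Δ3−h3·(2M3+M4)/6=799/219
t_q=15/4 → seg 1, τ=3/4; S=3+-1640/219·τ+-249/73·τ²+635/219·τ³=-15473/4672

  seg 0: a=5 b=601/219 c=0 d=-83/219
  seg 1: a=3 b=-1640/219 c=-249/73 d=635/219
  seg 2: a=-5 b=-1229/219 c=386/73 d=-217/219
  seg 3: a=-3 b=799/219 c=-48/73 d=16/219
S(15/4) = -15473/4672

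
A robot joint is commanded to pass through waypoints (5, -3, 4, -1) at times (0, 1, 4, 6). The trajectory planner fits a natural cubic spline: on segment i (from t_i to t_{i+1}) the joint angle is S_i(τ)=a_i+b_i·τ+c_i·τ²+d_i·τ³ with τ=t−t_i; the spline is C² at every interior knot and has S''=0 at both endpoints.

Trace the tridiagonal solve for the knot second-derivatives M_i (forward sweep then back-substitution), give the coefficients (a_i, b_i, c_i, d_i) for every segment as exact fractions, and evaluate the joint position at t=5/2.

Δ: Δ0=-8, Δ1=7/3, Δ2=-5/2
row 1: diag=8, rhs=62; c'=3/8, d'=31/4
row 2: denom=10−3·3/8=71/8; d'=(-29−3·31/4)/(71/8)=-418/71
back: M2=-418/71
back: M1=31/4−3/8·-418/71=707/71
M: M0=0, M1=707/71, M2=-418/71, M3=0
seg 0: a=5, c=M0/2=0, d=(M1−M0)/(6·1)=707/426, b=Δ0−h0·(2M0+M1)/6=-4115/426
seg 1: a=-3, c=M1/2=707/142, d=(M2−M1)/(6·3)=-125/142, b=Δ1−h1·(2M1+M2)/6=-997/213
seg 2: a=4, c=M2/2=-209/71, d=(M3−M2)/(6·2)=209/426, b=Δ2−h2·(2M2+M3)/6=607/426
t_q=5/2 → seg 1, τ=3/2; S=-3+-997/213·τ+707/142·τ²+-125/142·τ³=-2033/1136

  seg 0: a=5 b=-4115/426 c=0 d=707/426
  seg 1: a=-3 b=-997/213 c=707/142 d=-125/142
  seg 2: a=4 b=607/426 c=-209/71 d=209/426
S(5/2) = -2033/1136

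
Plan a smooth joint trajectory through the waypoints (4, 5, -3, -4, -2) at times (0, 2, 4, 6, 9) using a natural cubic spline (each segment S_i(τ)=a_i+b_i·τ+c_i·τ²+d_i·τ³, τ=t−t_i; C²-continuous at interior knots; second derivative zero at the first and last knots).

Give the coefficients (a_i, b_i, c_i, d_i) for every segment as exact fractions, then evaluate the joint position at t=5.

Δ: Δ0=1/2, Δ1=-4, Δ2=-1/2, Δ3=2/3
row 1: diag=8, rhs=-27; c'=1/4, d'=-27/8
row 2: denom=8−2·1/4=15/2; d'=(21−2·-27/8)/(15/2)=37/10
row 3: denom=10−2·4/15=142/15; d'=(7−2·37/10)/(142/15)=-3/71
back: M3=-3/71
back: M2=37/10−4/15·-3/71=527/142
back: M1=-27/8−1/4·527/142=-611/142
M: M0=0, M1=-611/142, M2=527/142, M3=-3/71, M4=0
seg 0: a=4, c=M0/2=0, d=(M1−M0)/(6·2)=-611/1704, b=Δ0−h0·(2M0+M1)/6=412/213
seg 1: a=5, c=M1/2=-611/284, d=(M2−M1)/(6·2)=569/852, b=Δ1−h1·(2M1+M2)/6=-1009/426
seg 2: a=-3, c=M2/2=527/284, d=(M3−M2)/(6·2)=-533/1704, b=Δ2−h2·(2M2+M3)/6=-1261/426
seg 3: a=-4, c=M3/2=-3/142, d=(M4−M3)/(6·3)=1/426, b=Δ3−h3·(2M3+M4)/6=151/213
t_q=5 → seg 2, τ=1; S=-3+-1261/426·τ+527/284·τ²+-533/1704·τ³=-2509/568

  seg 0: a=4 b=412/213 c=0 d=-611/1704
  seg 1: a=5 b=-1009/426 c=-611/284 d=569/852
  seg 2: a=-3 b=-1261/426 c=527/284 d=-533/1704
  seg 3: a=-4 b=151/213 c=-3/142 d=1/426
S(5) = -2509/568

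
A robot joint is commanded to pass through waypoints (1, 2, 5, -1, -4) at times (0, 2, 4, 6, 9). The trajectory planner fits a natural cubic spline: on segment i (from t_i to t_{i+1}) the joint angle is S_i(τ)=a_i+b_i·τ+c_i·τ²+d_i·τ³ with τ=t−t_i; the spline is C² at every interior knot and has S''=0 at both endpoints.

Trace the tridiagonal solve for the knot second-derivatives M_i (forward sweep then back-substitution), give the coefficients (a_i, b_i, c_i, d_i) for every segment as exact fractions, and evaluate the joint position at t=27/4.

  seg 0: a=1 b=-8/71 c=0 d=87/568
  seg 1: a=2 b=245/142 c=261/284 d=-293/568
  seg 2: a=5 b=-56/71 c=-309/142 d=38/71
  seg 3: a=-1 b=-218/71 c=147/142 d=-49/426
S(27/4) = -25165/9088

Δ: Δ0=1/2, Δ1=3/2, Δ2=-3, Δ3=-1
row 1: diag=8, rhs=6; c'=1/4, d'=3/4
row 2: denom=8−2·1/4=15/2; d'=(-27−2·3/4)/(15/2)=-19/5
row 3: denom=10−2·4/15=142/15; d'=(12−2·-19/5)/(142/15)=147/71
back: M3=147/71
back: M2=-19/5−4/15·147/71=-309/71
back: M1=3/4−1/4·-309/71=261/142
M: M0=0, M1=261/142, M2=-309/71, M3=147/71, M4=0
seg 0: a=1, c=M0/2=0, d=(M1−M0)/(6·2)=87/568, b=Δ0−h0·(2M0+M1)/6=-8/71
seg 1: a=2, c=M1/2=261/284, d=(M2−M1)/(6·2)=-293/568, b=Δ1−h1·(2M1+M2)/6=245/142
seg 2: a=5, c=M2/2=-309/142, d=(M3−M2)/(6·2)=38/71, b=Δ2−h2·(2M2+M3)/6=-56/71
seg 3: a=-1, c=M3/2=147/142, d=(M4−M3)/(6·3)=-49/426, b=Δ3−h3·(2M3+M4)/6=-218/71
t_q=27/4 → seg 3, τ=3/4; S=-1+-218/71·τ+147/142·τ²+-49/426·τ³=-25165/9088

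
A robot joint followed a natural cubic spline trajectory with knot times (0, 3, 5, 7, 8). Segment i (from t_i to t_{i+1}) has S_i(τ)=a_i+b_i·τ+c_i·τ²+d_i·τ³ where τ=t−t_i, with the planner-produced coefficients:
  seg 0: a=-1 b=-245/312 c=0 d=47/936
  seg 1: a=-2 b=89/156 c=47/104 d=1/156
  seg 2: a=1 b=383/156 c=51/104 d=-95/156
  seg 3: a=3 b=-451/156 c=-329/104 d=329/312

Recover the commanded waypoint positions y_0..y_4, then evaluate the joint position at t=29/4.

y_0=-1 y_1=-2 y_2=1 y_3=3 y_4=-2
S(29/4) = 13951/6656

y_0 = S_0(0) = a_0 = -1
y_1 = S_1(0) = a_1 = -2
y_2 = S_2(0) = a_2 = 1
y_3 = S_3(0) = a_3 = 3
y_4 = S_3(1) = -2
t_q=29/4 is in segment 3 (τ=1/4); S_3(τ)=13951/6656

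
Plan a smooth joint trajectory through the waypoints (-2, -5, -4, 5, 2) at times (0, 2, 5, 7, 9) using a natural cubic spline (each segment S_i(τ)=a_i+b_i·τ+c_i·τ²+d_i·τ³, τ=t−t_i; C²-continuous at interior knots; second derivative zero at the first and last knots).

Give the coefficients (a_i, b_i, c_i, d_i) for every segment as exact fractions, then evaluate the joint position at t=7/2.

Δ: Δ0=-3/2, Δ1=1/3, Δ2=9/2, Δ3=-3/2
row 1: diag=10, rhs=11; c'=3/10, d'=11/10
row 2: denom=10−3·3/10=91/10; d'=(25−3·11/10)/(91/10)=31/13
row 3: denom=8−2·20/91=688/91; d'=(-36−2·31/13)/(688/91)=-1855/344
back: M3=-1855/344
back: M2=31/13−20/91·-1855/344=307/86
back: M1=11/10−3/10·307/86=5/172
M: M0=0, M1=5/172, M2=307/86, M3=-1855/344, M4=0
seg 0: a=-2, c=M0/2=0, d=(M1−M0)/(6·2)=5/2064, b=Δ0−h0·(2M0+M1)/6=-779/516
seg 1: a=-5, c=M1/2=5/344, d=(M2−M1)/(6·3)=203/1032, b=Δ1−h1·(2M1+M2)/6=-191/129
seg 2: a=-4, c=M2/2=307/172, d=(M3−M2)/(6·2)=-3083/4128, b=Δ2−h2·(2M2+M3)/6=4043/1032
seg 3: a=5, c=M3/2=-1855/688, d=(M4−M3)/(6·2)=1855/4128, b=Δ3−h3·(2M3+M4)/6=1081/516
t_q=7/2 → seg 1, τ=3/2; S=-5+-191/129·τ+5/344·τ²+203/1032·τ³=-17955/2752

  seg 0: a=-2 b=-779/516 c=0 d=5/2064
  seg 1: a=-5 b=-191/129 c=5/344 d=203/1032
  seg 2: a=-4 b=4043/1032 c=307/172 d=-3083/4128
  seg 3: a=5 b=1081/516 c=-1855/688 d=1855/4128
S(7/2) = -17955/2752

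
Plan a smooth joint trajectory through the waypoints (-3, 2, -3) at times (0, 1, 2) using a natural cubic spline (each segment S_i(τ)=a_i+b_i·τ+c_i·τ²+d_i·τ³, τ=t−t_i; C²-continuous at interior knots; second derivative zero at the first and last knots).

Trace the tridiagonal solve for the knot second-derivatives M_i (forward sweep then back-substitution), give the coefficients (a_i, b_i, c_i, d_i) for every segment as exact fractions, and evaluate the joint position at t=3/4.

Δ: Δ0=5, Δ1=-5
row 1: diag=4, rhs=-60; c'=1/4, d'=-15
back: M1=-15
M: M0=0, M1=-15, M2=0
seg 0: a=-3, c=M0/2=0, d=(M1−M0)/(6·1)=-5/2, b=Δ0−h0·(2M0+M1)/6=15/2
seg 1: a=2, c=M1/2=-15/2, d=(M2−M1)/(6·1)=5/2, b=Δ1−h1·(2M1+M2)/6=0
t_q=3/4 → seg 0, τ=3/4; S=-3+15/2·τ+0·τ²+-5/2·τ³=201/128

  seg 0: a=-3 b=15/2 c=0 d=-5/2
  seg 1: a=2 b=0 c=-15/2 d=5/2
S(3/4) = 201/128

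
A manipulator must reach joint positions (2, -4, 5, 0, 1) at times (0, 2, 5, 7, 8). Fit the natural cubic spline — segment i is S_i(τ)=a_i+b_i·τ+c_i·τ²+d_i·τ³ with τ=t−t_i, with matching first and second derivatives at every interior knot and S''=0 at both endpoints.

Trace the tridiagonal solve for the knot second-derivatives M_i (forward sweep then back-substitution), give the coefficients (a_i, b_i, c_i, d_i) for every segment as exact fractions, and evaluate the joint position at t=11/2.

  seg 0: a=2 b=-1215/253 c=0 d=114/253
  seg 1: a=-4 b=153/253 c=684/253 d=-482/759
  seg 2: a=5 b=-81/253 c=-762/253 d=1945/2024
  seg 3: a=0 b=-423/506 c=2787/1012 d=-929/1012
S(11/2) = 68121/16192

Δ: Δ0=-3, Δ1=3, Δ2=-5/2, Δ3=1
row 1: diag=10, rhs=36; c'=3/10, d'=18/5
row 2: denom=10−3·3/10=91/10; d'=(-33−3·18/5)/(91/10)=-438/91
row 3: denom=6−2·20/91=506/91; d'=(21−2·-438/91)/(506/91)=2787/506
back: M3=2787/506
back: M2=-438/91−20/91·2787/506=-1524/253
back: M1=18/5−3/10·-1524/253=1368/253
M: M0=0, M1=1368/253, M2=-1524/253, M3=2787/506, M4=0
seg 0: a=2, c=M0/2=0, d=(M1−M0)/(6·2)=114/253, b=Δ0−h0·(2M0+M1)/6=-1215/253
seg 1: a=-4, c=M1/2=684/253, d=(M2−M1)/(6·3)=-482/759, b=Δ1−h1·(2M1+M2)/6=153/253
seg 2: a=5, c=M2/2=-762/253, d=(M3−M2)/(6·2)=1945/2024, b=Δ2−h2·(2M2+M3)/6=-81/253
seg 3: a=0, c=M3/2=2787/1012, d=(M4−M3)/(6·1)=-929/1012, b=Δ3−h3·(2M3+M4)/6=-423/506
t_q=11/2 → seg 2, τ=1/2; S=5+-81/253·τ+-762/253·τ²+1945/2024·τ³=68121/16192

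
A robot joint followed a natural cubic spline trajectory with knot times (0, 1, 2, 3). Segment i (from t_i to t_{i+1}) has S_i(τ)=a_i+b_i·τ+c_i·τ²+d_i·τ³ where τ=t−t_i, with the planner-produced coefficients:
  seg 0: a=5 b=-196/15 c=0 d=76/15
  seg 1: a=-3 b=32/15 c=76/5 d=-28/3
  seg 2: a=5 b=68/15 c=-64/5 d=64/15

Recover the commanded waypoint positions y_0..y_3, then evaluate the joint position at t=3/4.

y_0=5 y_1=-3 y_2=5 y_3=1
S(3/4) = -213/80

y_0 = S_0(0) = a_0 = 5
y_1 = S_1(0) = a_1 = -3
y_2 = S_2(0) = a_2 = 5
y_3 = S_2(1) = 1
t_q=3/4 is in segment 0 (τ=3/4); S_0(τ)=-213/80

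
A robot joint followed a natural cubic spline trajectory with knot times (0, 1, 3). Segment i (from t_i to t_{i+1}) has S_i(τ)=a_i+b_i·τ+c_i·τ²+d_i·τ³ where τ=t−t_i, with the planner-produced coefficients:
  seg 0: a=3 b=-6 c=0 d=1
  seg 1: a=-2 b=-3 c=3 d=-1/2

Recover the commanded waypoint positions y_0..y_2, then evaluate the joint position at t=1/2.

y_0 = S_0(0) = a_0 = 3
y_1 = S_1(0) = a_1 = -2
y_2 = S_1(2) = 0
t_q=1/2 is in segment 0 (τ=1/2); S_0(τ)=1/8

y_0=3 y_1=-2 y_2=0
S(1/2) = 1/8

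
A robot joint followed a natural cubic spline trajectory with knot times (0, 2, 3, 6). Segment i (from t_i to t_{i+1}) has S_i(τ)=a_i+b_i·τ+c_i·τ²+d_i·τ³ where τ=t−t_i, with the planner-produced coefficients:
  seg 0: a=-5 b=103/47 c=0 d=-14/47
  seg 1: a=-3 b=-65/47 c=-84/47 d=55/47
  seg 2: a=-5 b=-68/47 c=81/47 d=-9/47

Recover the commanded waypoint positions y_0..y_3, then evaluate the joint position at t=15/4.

y_0 = S_0(0) = a_0 = -5
y_1 = S_1(0) = a_1 = -3
y_2 = S_2(0) = a_2 = -5
y_3 = S_2(3) = 1
t_q=15/4 is in segment 2 (τ=3/4); S_2(τ)=-15631/3008

y_0=-5 y_1=-3 y_2=-5 y_3=1
S(15/4) = -15631/3008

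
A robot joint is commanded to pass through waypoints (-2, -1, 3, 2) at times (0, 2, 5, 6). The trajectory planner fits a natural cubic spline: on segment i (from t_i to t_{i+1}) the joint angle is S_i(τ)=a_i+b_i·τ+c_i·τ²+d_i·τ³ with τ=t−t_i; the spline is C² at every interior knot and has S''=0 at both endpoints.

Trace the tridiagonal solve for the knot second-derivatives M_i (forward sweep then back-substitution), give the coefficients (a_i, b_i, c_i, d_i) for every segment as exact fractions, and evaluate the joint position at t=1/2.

Δ: Δ0=1/2, Δ1=4/3, Δ2=-1
row 1: diag=10, rhs=5; c'=3/10, d'=1/2
row 2: denom=8−3·3/10=71/10; d'=(-14−3·1/2)/(71/10)=-155/71
back: M2=-155/71
back: M1=1/2−3/10·-155/71=82/71
M: M0=0, M1=82/71, M2=-155/71, M3=0
seg 0: a=-2, c=M0/2=0, d=(M1−M0)/(6·2)=41/426, b=Δ0−h0·(2M0+M1)/6=49/426
seg 1: a=-1, c=M1/2=41/71, d=(M2−M1)/(6·3)=-79/426, b=Δ1−h1·(2M1+M2)/6=541/426
seg 2: a=3, c=M2/2=-155/142, d=(M3−M2)/(6·1)=155/426, b=Δ2−h2·(2M2+M3)/6=-58/213
t_q=1/2 → seg 0, τ=1/2; S=-2+49/426·τ+0·τ²+41/426·τ³=-2193/1136

  seg 0: a=-2 b=49/426 c=0 d=41/426
  seg 1: a=-1 b=541/426 c=41/71 d=-79/426
  seg 2: a=3 b=-58/213 c=-155/142 d=155/426
S(1/2) = -2193/1136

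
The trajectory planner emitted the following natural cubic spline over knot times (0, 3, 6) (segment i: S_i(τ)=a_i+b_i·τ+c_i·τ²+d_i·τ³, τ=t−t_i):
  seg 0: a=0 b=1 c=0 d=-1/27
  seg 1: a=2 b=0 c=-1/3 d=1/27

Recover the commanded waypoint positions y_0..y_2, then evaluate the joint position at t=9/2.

y_0=0 y_1=2 y_2=0
S(9/2) = 11/8

y_0 = S_0(0) = a_0 = 0
y_1 = S_1(0) = a_1 = 2
y_2 = S_1(3) = 0
t_q=9/2 is in segment 1 (τ=3/2); S_1(τ)=11/8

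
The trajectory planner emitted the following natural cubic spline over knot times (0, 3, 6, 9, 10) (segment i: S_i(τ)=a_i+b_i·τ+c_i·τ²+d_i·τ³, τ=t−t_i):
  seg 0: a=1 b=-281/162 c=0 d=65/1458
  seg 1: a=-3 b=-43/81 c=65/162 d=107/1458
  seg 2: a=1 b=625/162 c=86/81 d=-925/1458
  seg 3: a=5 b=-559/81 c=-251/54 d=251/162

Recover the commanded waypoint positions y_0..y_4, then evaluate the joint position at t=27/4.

y_0=1 y_1=-3 y_2=1 y_3=5 y_4=-5
S(27/4) = 4865/1152

y_0 = S_0(0) = a_0 = 1
y_1 = S_1(0) = a_1 = -3
y_2 = S_2(0) = a_2 = 1
y_3 = S_3(0) = a_3 = 5
y_4 = S_3(1) = -5
t_q=27/4 is in segment 2 (τ=3/4); S_2(τ)=4865/1152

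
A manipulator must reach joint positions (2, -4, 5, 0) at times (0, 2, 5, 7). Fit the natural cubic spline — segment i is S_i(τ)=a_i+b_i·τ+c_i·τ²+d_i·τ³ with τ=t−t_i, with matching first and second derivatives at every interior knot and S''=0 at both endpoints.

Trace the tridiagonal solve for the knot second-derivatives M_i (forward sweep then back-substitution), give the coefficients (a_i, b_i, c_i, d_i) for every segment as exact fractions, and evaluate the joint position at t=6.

  seg 0: a=2 b=-426/91 c=0 d=153/364
  seg 1: a=-4 b=33/91 c=459/182 d=-23/42
  seg 2: a=5 b=129/182 c=-219/91 d=73/182
S(6) = 337/91

Δ: Δ0=-3, Δ1=3, Δ2=-5/2
row 1: diag=10, rhs=36; c'=3/10, d'=18/5
row 2: denom=10−3·3/10=91/10; d'=(-33−3·18/5)/(91/10)=-438/91
back: M2=-438/91
back: M1=18/5−3/10·-438/91=459/91
M: M0=0, M1=459/91, M2=-438/91, M3=0
seg 0: a=2, c=M0/2=0, d=(M1−M0)/(6·2)=153/364, b=Δ0−h0·(2M0+M1)/6=-426/91
seg 1: a=-4, c=M1/2=459/182, d=(M2−M1)/(6·3)=-23/42, b=Δ1−h1·(2M1+M2)/6=33/91
seg 2: a=5, c=M2/2=-219/91, d=(M3−M2)/(6·2)=73/182, b=Δ2−h2·(2M2+M3)/6=129/182
t_q=6 → seg 2, τ=1; S=5+129/182·τ+-219/91·τ²+73/182·τ³=337/91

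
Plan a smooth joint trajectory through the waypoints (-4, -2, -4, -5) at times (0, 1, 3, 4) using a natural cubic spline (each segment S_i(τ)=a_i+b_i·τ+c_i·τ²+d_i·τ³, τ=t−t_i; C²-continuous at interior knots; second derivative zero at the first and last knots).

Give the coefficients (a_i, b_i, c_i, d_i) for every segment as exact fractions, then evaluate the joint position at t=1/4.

Δ: Δ0=2, Δ1=-1, Δ2=-1
row 1: diag=6, rhs=-18; c'=1/3, d'=-3
row 2: denom=6−2·1/3=16/3; d'=(0−2·-3)/(16/3)=9/8
back: M2=9/8
back: M1=-3−1/3·9/8=-27/8
M: M0=0, M1=-27/8, M2=9/8, M3=0
seg 0: a=-4, c=M0/2=0, d=(M1−M0)/(6·1)=-9/16, b=Δ0−h0·(2M0+M1)/6=41/16
seg 1: a=-2, c=M1/2=-27/16, d=(M2−M1)/(6·2)=3/8, b=Δ1−h1·(2M1+M2)/6=7/8
seg 2: a=-4, c=M2/2=9/16, d=(M3−M2)/(6·1)=-3/16, b=Δ2−h2·(2M2+M3)/6=-11/8
t_q=1/4 → seg 0, τ=1/4; S=-4+41/16·τ+0·τ²+-9/16·τ³=-3449/1024

  seg 0: a=-4 b=41/16 c=0 d=-9/16
  seg 1: a=-2 b=7/8 c=-27/16 d=3/8
  seg 2: a=-4 b=-11/8 c=9/16 d=-3/16
S(1/4) = -3449/1024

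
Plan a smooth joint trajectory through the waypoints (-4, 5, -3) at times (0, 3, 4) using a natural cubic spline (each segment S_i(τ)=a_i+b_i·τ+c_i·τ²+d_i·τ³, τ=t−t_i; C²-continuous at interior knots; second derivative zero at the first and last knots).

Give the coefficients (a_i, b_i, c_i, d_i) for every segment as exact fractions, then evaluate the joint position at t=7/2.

  seg 0: a=-4 b=57/8 c=0 d=-11/24
  seg 1: a=5 b=-21/4 c=-33/8 d=11/8
S(7/2) = 97/64

Δ: Δ0=3, Δ1=-8
row 1: diag=8, rhs=-66; c'=1/8, d'=-33/4
back: M1=-33/4
M: M0=0, M1=-33/4, M2=0
seg 0: a=-4, c=M0/2=0, d=(M1−M0)/(6·3)=-11/24, b=Δ0−h0·(2M0+M1)/6=57/8
seg 1: a=5, c=M1/2=-33/8, d=(M2−M1)/(6·1)=11/8, b=Δ1−h1·(2M1+M2)/6=-21/4
t_q=7/2 → seg 1, τ=1/2; S=5+-21/4·τ+-33/8·τ²+11/8·τ³=97/64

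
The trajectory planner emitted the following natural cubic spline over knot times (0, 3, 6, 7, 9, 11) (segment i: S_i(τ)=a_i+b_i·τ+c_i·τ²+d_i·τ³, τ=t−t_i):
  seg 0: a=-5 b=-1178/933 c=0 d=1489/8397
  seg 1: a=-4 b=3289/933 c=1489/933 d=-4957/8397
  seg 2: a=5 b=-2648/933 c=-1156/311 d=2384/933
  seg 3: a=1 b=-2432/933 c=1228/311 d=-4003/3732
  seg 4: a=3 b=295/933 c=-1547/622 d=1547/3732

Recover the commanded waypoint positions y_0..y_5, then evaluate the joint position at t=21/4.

y_0=-5 y_1=-4 y_2=5 y_3=1 y_4=3 y_5=-3
S(21/4) = 105229/19904

y_0 = S_0(0) = a_0 = -5
y_1 = S_1(0) = a_1 = -4
y_2 = S_2(0) = a_2 = 5
y_3 = S_3(0) = a_3 = 1
y_4 = S_4(0) = a_4 = 3
y_5 = S_4(2) = -3
t_q=21/4 is in segment 1 (τ=9/4); S_1(τ)=105229/19904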